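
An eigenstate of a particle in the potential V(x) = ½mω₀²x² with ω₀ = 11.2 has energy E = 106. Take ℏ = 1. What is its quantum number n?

n = 9

Invert E_n = (n + ½)ℏω₀: n = E/ℏω₀ − ½ = 8.964, so n = 9.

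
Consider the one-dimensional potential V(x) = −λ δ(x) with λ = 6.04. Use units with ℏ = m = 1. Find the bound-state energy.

For x ≠ 0 the bound state is ψ ∝ e^{−κ|x|}; integrating the TISE across the delta gives the cusp condition 2κ = 2mλ/ℏ², so κ = 6.040.
Then E = −ℏ²κ²/(2m) = −mλ²/(2ℏ²) = -18.24.

E = -18.2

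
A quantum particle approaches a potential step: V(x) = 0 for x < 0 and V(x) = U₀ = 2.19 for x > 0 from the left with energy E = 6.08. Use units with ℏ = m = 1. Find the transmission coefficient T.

T = 0.988

On each side the TISE gives plane waves with k = √(2m(E − V))/ℏ: k₁ = √(2·1·6.08) = 3.487, k₂ = √(2·1·3.89) = 2.789.
Matching ψ and ψ′ at x = 0 gives r = (k₁ − k₂)/(k₁ + k₂), so R = r² = 0.01236 and T = 1 − R = 0.9876.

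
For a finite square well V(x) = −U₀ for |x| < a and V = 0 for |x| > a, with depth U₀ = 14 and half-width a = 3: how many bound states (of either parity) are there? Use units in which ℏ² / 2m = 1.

The dimensionless depth is z₀ = a√(2mU₀)/ℏ = 3 × √(14.00) = 11.22.
A new bound state (alternating even/odd) appears each time z₀ passes a multiple of π/2, so N = ⌊2z₀/π⌋ + 1 = ⌊7.146⌋ + 1 = 8.

N = 8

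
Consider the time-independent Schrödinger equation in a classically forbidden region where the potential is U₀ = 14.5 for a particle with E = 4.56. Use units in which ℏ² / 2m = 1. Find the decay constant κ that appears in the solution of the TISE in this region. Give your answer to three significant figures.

Since E < U₀ the TISE in this region is ψ'' = κ²ψ with κ = √(2m(U₀ − E))/ℏ.
κ = √(2 × 0.5 × 9.94) = 3.153.

κ = 3.15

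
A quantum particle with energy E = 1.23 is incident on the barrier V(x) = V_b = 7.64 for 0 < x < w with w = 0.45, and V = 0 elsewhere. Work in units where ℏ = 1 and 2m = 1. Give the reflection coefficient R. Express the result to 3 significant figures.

R = 0.784

E < V_b: inside the barrier ψ ∝ e^{±κx} with κ = √(2m(V_b − E))/ℏ = 2.532.
κw = 1.139, sinh(κw) = 1.402.
The exact tunnelling result is T⁻¹ = 1 + V_b² sinh²(κw) / [4E(V_b − E)] = 4.639, so T = 0.216.
R = 1 − T = 0.784.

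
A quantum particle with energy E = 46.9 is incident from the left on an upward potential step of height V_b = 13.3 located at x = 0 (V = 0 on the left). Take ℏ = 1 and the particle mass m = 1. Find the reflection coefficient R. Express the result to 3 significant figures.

R = 0.00692

The wavenumbers are k₁ = √(2mE)/ℏ = 9.685 on the left and k₂ = √(2m(E − V_b))/ℏ = 8.198 on the right.
Continuity of ψ and ψ′ at the step yields the reflection amplitude r = (k₁ − k₂)/(k₁ + k₂) = 0.08318; thus R = |r|² = 0.006919, T = 0.9931.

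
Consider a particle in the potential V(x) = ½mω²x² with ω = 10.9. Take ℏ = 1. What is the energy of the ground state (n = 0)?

The oscillator eigenvalues are E_n = ℏω(n + ½), so E_0 = 10.9 × 0.5 = 5.450.

E = 5.45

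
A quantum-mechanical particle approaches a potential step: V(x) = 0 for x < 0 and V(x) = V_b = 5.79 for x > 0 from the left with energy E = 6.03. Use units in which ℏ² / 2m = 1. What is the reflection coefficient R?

R = 0.445

On each side the TISE gives plane waves with k = √(2m(E − V))/ℏ: k₁ = √(2·½·6.03) = 2.456, k₂ = √(2·½·0.24) = 0.4899.
Matching ψ and ψ′ at x = 0 gives r = (k₁ − k₂)/(k₁ + k₂), so R = r² = 0.4454 and T = 1 − R = 0.5546.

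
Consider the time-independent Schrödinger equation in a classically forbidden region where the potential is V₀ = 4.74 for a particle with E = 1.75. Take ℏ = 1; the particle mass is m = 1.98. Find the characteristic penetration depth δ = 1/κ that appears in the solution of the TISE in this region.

Since E < V₀ the TISE in this region is ψ'' = κ²ψ with κ = √(2m(V₀ − E))/ℏ.
κ = √(2 × 1.98 × 2.99) = 3.441. The penetration depth is δ = 1/κ = 0.291.

δ = 0.291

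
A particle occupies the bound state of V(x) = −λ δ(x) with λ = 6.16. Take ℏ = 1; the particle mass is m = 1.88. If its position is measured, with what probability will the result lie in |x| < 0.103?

The normalised bound state is ψ = √κ e^{−κ|x|} with κ = mλ/ℏ² = 11.58.
P(|x| < d) = ∫_{−d}^{d} κ e^{−2κ|x|} dx = 1 − e^{−2κd} = 1 − e^{−2.386} = 0.9080.

P = 0.908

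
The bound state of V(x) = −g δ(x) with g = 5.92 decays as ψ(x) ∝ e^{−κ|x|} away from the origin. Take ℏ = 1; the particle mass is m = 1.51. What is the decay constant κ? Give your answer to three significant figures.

κ = 8.94

Integrate −(ℏ²/2m)ψ'' − gδ(x)ψ = Eψ from −ε to +ε: the ψ'' term gives ψ'(0⁺) − ψ'(0⁻) and the δ term gives −(2mg/ℏ²)ψ(0).
With ψ ∝ e^{−κ|x|} this yields −2κ = −2mg/ℏ², so κ = mg/ℏ² = 8.939.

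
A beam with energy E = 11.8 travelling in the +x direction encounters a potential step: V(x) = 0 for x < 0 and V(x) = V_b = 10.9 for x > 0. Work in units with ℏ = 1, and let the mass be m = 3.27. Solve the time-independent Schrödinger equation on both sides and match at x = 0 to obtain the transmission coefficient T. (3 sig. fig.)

The wavenumbers are k₁ = √(2mE)/ℏ = 8.785 on the left and k₂ = √(2m(E − V_b))/ℏ = 2.426 on the right.
Matching ψ and ψ′ at x = 0 gives r = (k₁ − k₂)/(k₁ + k₂), so R = r² = 0.3217 and T = 1 − R = 0.6783.

T = 0.678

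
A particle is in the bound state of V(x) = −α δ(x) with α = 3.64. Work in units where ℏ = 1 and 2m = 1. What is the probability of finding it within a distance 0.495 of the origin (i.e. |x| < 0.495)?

P = 0.835

The normalised bound state is ψ = √κ e^{−κ|x|} with κ = mα/ℏ² = 1.820.
P(|x| < d) = ∫_{−d}^{d} κ e^{−2κ|x|} dx = 1 − e^{−2κd} = 1 − e^{−1.802} = 0.8350.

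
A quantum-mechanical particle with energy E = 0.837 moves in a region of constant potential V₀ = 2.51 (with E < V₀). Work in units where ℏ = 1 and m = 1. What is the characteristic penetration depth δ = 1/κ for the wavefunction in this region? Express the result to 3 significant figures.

Since E < V₀ the TISE in this region is ψ'' = κ²ψ with κ = √(2m(V₀ − E))/ℏ.
κ = √(2 × 1 × 1.673) = 1.829. The penetration depth is δ = 1/κ = 0.547.

δ = 0.547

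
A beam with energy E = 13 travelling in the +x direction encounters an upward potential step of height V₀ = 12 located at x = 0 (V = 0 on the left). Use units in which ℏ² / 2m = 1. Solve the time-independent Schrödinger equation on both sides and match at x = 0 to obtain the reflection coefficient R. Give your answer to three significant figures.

R = 0.320

On each side the TISE gives plane waves with k = √(2m(E − V))/ℏ: k₁ = √(2·½·13) = 3.606, k₂ = √(2·½·1) = 1.000.
Continuity of ψ and ψ′ at the step yields the reflection amplitude r = (k₁ − k₂)/(k₁ + k₂) = 0.5657; thus R = |r|² = 0.3201, T = 0.6799.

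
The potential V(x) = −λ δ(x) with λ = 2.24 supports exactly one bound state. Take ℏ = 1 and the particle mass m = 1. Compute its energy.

The bound state is ψ(x) = √κ e^{−κ|x|}. The derivative jump ψ'(0⁺) − ψ'(0⁻) = −(2mλ/ℏ²)ψ(0) fixes κ = mλ/ℏ² = 2.240.
Then E = −ℏ²κ²/(2m) = −mλ²/(2ℏ²) = -2.509.

E = -2.51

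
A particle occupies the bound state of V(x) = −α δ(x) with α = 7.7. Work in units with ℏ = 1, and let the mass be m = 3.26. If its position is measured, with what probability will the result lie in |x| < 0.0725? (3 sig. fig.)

P = 0.974

The normalised bound state is ψ = √κ e^{−κ|x|} with κ = mα/ℏ² = 25.10.
P(|x| < d) = ∫_{−d}^{d} κ e^{−2κ|x|} dx = 1 − e^{−2κd} = 1 − e^{−3.640} = 0.9737.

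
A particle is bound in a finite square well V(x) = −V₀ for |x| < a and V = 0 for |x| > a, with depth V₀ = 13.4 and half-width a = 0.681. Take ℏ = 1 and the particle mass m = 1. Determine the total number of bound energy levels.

N = 3

The dimensionless depth is z₀ = a√(2mV₀)/ℏ = 0.681 × √(26.80) = 3.525.
A new bound state (alternating even/odd) appears each time z₀ passes a multiple of π/2, so N = ⌊2z₀/π⌋ + 1 = ⌊2.244⌋ + 1 = 3.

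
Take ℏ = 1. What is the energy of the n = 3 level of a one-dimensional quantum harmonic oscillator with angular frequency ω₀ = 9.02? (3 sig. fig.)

Using E_n = (n + ½)ℏω₀: E_3 = 3.5 × 9.02 = 31.57.

E = 31.6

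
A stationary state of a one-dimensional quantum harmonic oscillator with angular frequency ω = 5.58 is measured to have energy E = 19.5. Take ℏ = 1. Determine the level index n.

n = 3

E_n = ℏω(n + ½) ⇒ n = E/(ℏω) − ½ = 19.5/5.58 − 0.5 = 2.995 → n = 3.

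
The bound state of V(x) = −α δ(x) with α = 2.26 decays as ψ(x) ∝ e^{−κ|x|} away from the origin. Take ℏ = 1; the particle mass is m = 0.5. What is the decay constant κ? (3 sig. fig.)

κ = 1.13

Integrate −(ℏ²/2m)ψ'' − αδ(x)ψ = Eψ from −ε to +ε: the ψ'' term gives ψ'(0⁺) − ψ'(0⁻) and the δ term gives −(2mα/ℏ²)ψ(0).
With ψ ∝ e^{−κ|x|} this yields −2κ = −2mα/ℏ², so κ = mα/ℏ² = 1.130.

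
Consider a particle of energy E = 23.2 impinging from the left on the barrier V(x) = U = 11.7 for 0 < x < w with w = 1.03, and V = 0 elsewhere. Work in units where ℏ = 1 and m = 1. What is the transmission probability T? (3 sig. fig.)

E > U: inside the barrier k₂ = √(2m(E − U))/ℏ = 4.796, k₂w = 4.940.
T = [1 + U² sin²(k₂w) / (4E(E − U))]⁻¹ = 1/1.122 = 0.891.

T = 0.891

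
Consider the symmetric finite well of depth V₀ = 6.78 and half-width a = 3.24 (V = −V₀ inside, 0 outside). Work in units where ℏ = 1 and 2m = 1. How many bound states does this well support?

N = 6

The dimensionless depth is z₀ = a√(2mV₀)/ℏ = 3.24 × √(6.780) = 8.436.
A new bound state (alternating even/odd) appears each time z₀ passes a multiple of π/2, so N = ⌊2z₀/π⌋ + 1 = ⌊5.371⌋ + 1 = 6.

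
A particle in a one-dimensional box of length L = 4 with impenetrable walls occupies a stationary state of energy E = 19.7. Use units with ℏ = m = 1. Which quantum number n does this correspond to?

For an infinite well E_n = n²π²ℏ²/(2mL²), so n = (L/πℏ)√(2mE).
n = (4/π) × √(2 × 1 × 19.7) = 7.992 → n = 8.

n = 8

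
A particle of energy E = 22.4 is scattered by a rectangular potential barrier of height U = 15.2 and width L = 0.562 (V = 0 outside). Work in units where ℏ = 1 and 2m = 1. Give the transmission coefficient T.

E > U: inside the barrier k₂ = √(2m(E − U))/ℏ = 2.683, k₂L = 1.508.
T = [1 + U² sin²(k₂L) / (4E(E − U))]⁻¹ = 1/1.357 = 0.737.

T = 0.737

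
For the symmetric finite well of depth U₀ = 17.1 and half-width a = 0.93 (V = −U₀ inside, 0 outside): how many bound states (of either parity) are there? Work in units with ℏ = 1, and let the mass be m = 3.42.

The dimensionless depth is z₀ = a√(2mU₀)/ℏ = 0.93 × √(117.0) = 10.06.
The even/odd transcendental equations gain one root per π/2 in z₀, giving N = 1 + ⌊2z₀/π⌋ = 1 + ⌊6.403⌋ = 7.

N = 7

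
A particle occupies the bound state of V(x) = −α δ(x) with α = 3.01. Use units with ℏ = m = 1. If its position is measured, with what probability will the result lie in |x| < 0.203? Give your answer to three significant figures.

P = 0.705

The normalised bound state is ψ = √κ e^{−κ|x|} with κ = mα/ℏ² = 3.010.
P(|x| < d) = ∫_{−d}^{d} κ e^{−2κ|x|} dx = 1 − e^{−2κd} = 1 − e^{−1.222} = 0.7054.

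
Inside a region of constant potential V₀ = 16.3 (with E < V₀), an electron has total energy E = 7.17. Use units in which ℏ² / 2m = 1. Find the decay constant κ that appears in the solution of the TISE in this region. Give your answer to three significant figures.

Since E < V₀ the TISE in this region is ψ'' = κ²ψ with κ = √(2m(V₀ − E))/ℏ.
κ = √(2 × 0.5 × 9.13) = 3.022.

κ = 3.02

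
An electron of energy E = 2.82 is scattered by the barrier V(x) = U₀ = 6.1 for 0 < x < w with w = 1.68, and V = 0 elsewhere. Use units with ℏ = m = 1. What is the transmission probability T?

Since E < U₀ the interior solution is evanescent with decay constant κ = √(2m(U₀ − E))/ℏ = 2.561.
κw = 4.303, sinh(κw) = 36.95.
The exact tunnelling result is T⁻¹ = 1 + U₀² sinh²(κw) / [4E(U₀ − E)] = 1374, so T = 0.000728.

T = 0.000728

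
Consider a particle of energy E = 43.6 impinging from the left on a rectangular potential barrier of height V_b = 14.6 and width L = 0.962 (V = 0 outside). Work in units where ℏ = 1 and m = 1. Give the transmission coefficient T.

T = 0.969

E > V_b: inside the barrier k₂ = √(2m(E − V_b))/ℏ = 7.616, k₂L = 7.326.
T = [1 + V_b² sin²(k₂L) / (4E(E − V_b))]⁻¹ = 1/1.031 = 0.969.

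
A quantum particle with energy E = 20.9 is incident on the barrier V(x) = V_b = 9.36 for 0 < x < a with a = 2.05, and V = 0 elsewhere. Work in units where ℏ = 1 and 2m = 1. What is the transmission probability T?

T = 0.965

Above the barrier the interior wavenumber is k₂ = √(2m(E − V_b))/ℏ = 3.397, giving phase k₂a = 6.964.
T = [1 + V_b² sin²(k₂a) / (4E(E − V_b))]⁻¹ = 1/1.036 = 0.965.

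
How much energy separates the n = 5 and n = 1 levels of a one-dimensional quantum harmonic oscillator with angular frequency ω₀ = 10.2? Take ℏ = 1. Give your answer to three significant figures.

E_n = ℏω₀(n + ½), so ΔE = (5 − 1) ℏω₀ = 4 × 10.2 = 40.80.

ΔE = 40.8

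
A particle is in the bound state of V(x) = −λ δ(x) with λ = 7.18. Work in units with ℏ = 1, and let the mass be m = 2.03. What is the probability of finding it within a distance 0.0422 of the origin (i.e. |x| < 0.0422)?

The normalised bound state is ψ = √κ e^{−κ|x|} with κ = mλ/ℏ² = 14.58.
P(|x| < d) = ∫_{−d}^{d} κ e^{−2κ|x|} dx = 1 − e^{−2κd} = 1 − e^{−1.230} = 0.7078.

P = 0.708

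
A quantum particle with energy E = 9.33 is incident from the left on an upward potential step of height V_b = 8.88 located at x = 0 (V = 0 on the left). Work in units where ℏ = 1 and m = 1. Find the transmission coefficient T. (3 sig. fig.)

On each side the TISE gives plane waves with k = √(2m(E − V))/ℏ: k₁ = √(2·1·9.33) = 4.320, k₂ = √(2·1·0.45) = 0.9487.
Matching ψ and ψ′ at x = 0 gives r = (k₁ − k₂)/(k₁ + k₂), so R = r² = 0.4094 and T = 1 − R = 0.5906.

T = 0.591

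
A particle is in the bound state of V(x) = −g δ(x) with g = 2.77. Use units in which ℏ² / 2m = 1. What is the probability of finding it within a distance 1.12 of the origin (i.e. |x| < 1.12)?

The normalised bound state is ψ = √κ e^{−κ|x|} with κ = mg/ℏ² = 1.385.
P(|x| < d) = ∫_{−d}^{d} κ e^{−2κ|x|} dx = 1 − e^{−2κd} = 1 − e^{−3.102} = 0.9551.

P = 0.955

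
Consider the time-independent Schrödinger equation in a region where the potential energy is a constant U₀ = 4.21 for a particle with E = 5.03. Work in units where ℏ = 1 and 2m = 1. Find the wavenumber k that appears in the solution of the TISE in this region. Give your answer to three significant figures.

With E > U₀ the solution is oscillatory, ψ ∝ e^{±ikx} with k = √(2m(E − U₀))/ℏ.
k = √(2 × 0.5 × 0.82) = 0.9055.

k = 0.906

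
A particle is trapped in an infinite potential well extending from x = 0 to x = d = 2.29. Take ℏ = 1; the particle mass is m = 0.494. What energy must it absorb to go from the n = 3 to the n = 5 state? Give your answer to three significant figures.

E_n = n²π²ℏ²/(2md²), so ΔE = (5² − 3²) π²ℏ²/(2md²).
ΔE = 16 × π² / (2 × 0.494 × 2.29²) = 30.48.

ΔE = 30.5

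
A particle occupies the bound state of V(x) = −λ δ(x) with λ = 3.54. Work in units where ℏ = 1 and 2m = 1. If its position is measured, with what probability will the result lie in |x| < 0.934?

The normalised bound state is ψ = √κ e^{−κ|x|} with κ = mλ/ℏ² = 1.770.
P(|x| < d) = ∫_{−d}^{d} κ e^{−2κ|x|} dx = 1 − e^{−2κd} = 1 − e^{−3.306} = 0.9634.

P = 0.963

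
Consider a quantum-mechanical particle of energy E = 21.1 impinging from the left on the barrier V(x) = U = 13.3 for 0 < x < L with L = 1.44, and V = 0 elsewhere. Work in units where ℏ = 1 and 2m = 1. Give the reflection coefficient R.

E > U: inside the barrier k₂ = √(2m(E − U))/ℏ = 2.793, k₂L = 4.022.
T = [1 + U² sin²(k₂L) / (4E(E − U))]⁻¹ = 1/1.160 = 0.862.
R = 1 − T = 0.138.

R = 0.138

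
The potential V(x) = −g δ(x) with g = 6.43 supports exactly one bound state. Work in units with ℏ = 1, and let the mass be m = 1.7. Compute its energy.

For x ≠ 0 the bound state is ψ ∝ e^{−κ|x|}; integrating the TISE across the delta gives the cusp condition 2κ = 2mg/ℏ², so κ = 10.93.
Then E = −ℏ²κ²/(2m) = −mg²/(2ℏ²) = -35.14.

E = -35.1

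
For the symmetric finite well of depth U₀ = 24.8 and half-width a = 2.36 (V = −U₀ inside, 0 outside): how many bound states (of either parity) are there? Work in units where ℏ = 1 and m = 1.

N = 11

Define the well-strength parameter z₀ = (a/ℏ)√(2mU₀) = 2.36 × √(2·1·24.8) = 16.62.
A new bound state (alternating even/odd) appears each time z₀ passes a multiple of π/2, so N = ⌊2z₀/π⌋ + 1 = ⌊10.58⌋ + 1 = 11.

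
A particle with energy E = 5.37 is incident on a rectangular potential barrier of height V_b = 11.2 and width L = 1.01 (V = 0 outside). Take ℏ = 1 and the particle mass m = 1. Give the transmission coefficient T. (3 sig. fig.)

Since E < V_b the interior solution is evanescent with decay constant κ = √(2m(V_b − E))/ℏ = 3.415.
κL = 3.449, sinh(κL) = 15.72.
Matching ψ, ψ′ at both faces gives T = [1 + V_b² sinh²(κL) / (4E(V_b − E))]⁻¹ = 1/248.4 = 0.00403.

T = 0.00403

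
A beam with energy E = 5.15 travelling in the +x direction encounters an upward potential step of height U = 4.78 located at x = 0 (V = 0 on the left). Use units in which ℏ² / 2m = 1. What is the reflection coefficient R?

On each side the TISE gives plane waves with k = √(2m(E − V))/ℏ: k₁ = √(2·½·5.15) = 2.269, k₂ = √(2·½·0.37) = 0.6083.
Matching ψ and ψ′ at x = 0 gives r = (k₁ − k₂)/(k₁ + k₂), so R = r² = 0.3332 and T = 1 − R = 0.6668.

R = 0.333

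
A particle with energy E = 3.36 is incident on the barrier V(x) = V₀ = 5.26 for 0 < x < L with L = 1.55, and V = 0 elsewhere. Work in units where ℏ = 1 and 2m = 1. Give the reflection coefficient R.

R = 0.950

E < V₀: inside the barrier ψ ∝ e^{±κx} with κ = √(2m(V₀ − E))/ℏ = 1.378.
κL = 2.137, sinh(κL) = 4.176.
The exact tunnelling result is T⁻¹ = 1 + V₀² sinh²(κL) / [4E(V₀ − E)] = 19.89, so T = 0.0503.
R = 1 − T = 0.950.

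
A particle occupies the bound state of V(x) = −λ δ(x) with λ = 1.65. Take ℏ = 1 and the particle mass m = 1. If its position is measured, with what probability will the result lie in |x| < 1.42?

The normalised bound state is ψ = √κ e^{−κ|x|} with κ = mλ/ℏ² = 1.650.
P(|x| < d) = ∫_{−d}^{d} κ e^{−2κ|x|} dx = 1 − e^{−2κd} = 1 − e^{−4.686} = 0.9908.

P = 0.991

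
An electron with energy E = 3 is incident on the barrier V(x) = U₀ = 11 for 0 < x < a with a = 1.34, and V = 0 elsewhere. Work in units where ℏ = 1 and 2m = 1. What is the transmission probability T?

T = 0.00162

E < U₀: inside the barrier ψ ∝ e^{±κx} with κ = √(2m(U₀ − E))/ℏ = 2.828.
κa = 3.790, sinh(κa) = 22.12.
Matching ψ, ψ′ at both faces gives T = [1 + U₀² sinh²(κa) / (4E(U₀ − E))]⁻¹ = 1/617.7 = 0.00162.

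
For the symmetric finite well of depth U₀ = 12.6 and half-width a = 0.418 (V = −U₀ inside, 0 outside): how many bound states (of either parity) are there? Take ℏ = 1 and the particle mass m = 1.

N = 2

Define the well-strength parameter z₀ = (a/ℏ)√(2mU₀) = 0.418 × √(2·1·12.6) = 2.098.
The even/odd transcendental equations gain one root per π/2 in z₀, giving N = 1 + ⌊2z₀/π⌋ = 1 + ⌊1.336⌋ = 2.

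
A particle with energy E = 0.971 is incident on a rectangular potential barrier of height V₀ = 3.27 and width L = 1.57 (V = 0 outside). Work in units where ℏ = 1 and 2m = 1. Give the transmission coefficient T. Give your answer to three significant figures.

T = 0.0283

E < V₀: inside the barrier ψ ∝ e^{±κx} with κ = √(2m(V₀ − E))/ℏ = 1.516.
κL = 2.381, sinh(κL) = 5.359.
Matching ψ, ψ′ at both faces gives T = [1 + V₀² sinh²(κL) / (4E(V₀ − E))]⁻¹ = 1/35.39 = 0.0283.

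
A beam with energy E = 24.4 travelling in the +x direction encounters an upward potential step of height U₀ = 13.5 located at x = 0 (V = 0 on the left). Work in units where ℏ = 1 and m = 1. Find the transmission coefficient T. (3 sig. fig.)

The wavenumbers are k₁ = √(2mE)/ℏ = 6.986 on the left and k₂ = √(2m(E − U₀))/ℏ = 4.669 on the right.
Matching ψ and ψ′ at x = 0 gives r = (k₁ − k₂)/(k₁ + k₂), so R = r² = 0.03951 and T = 1 − R = 0.9605.

T = 0.960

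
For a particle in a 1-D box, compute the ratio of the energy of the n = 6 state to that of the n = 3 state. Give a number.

Since E_n ∝ n², the ratio is (6/3)² = 4.

4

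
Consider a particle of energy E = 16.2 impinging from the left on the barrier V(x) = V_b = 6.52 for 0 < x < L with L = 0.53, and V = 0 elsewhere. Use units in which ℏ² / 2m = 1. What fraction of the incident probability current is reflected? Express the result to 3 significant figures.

R = 0.0631

Above the barrier the interior wavenumber is k₂ = √(2m(E − V_b))/ℏ = 3.111, giving phase k₂L = 1.649.
T = [1 + V_b² sin²(k₂L) / (4E(E − V_b))]⁻¹ = 1/1.067 = 0.937.
R = 1 − T = 0.0631.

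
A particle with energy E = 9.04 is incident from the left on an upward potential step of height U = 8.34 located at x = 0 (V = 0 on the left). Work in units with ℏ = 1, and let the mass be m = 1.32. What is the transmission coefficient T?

The wavenumbers are k₁ = √(2mE)/ℏ = 4.885 on the left and k₂ = √(2m(E − U))/ℏ = 1.359 on the right.
Continuity of ψ and ψ′ at the step yields the reflection amplitude r = (k₁ − k₂)/(k₁ + k₂) = 0.5646; thus R = |r|² = 0.3188, T = 0.6812.

T = 0.681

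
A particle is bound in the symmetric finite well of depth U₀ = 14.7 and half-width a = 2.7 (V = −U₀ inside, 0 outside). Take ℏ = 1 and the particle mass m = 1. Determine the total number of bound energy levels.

Define the well-strength parameter z₀ = (a/ℏ)√(2mU₀) = 2.7 × √(2·1·14.7) = 14.64.
The even/odd transcendental equations gain one root per π/2 in z₀, giving N = 1 + ⌊2z₀/π⌋ = 1 + ⌊9.320⌋ = 10.

N = 10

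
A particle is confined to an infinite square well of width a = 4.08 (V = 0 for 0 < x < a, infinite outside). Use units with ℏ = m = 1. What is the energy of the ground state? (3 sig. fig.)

The infinite-well eigenfunctions ψ_n = √(2/a) sin(nπx/a) vanish at both walls, giving E_n = n²π²ℏ²/(2ma²).
E_1 = 1² × π² / (2 × 1 × 4.08²) = 0.2964.

E = 0.296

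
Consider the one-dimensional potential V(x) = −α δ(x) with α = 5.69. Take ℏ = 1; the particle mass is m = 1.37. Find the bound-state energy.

For x ≠ 0 the bound state is ψ ∝ e^{−κ|x|}; integrating the TISE across the delta gives the cusp condition 2κ = 2mα/ℏ², so κ = 7.795.
Then E = −ℏ²κ²/(2m) = −mα²/(2ℏ²) = -22.18.

E = -22.2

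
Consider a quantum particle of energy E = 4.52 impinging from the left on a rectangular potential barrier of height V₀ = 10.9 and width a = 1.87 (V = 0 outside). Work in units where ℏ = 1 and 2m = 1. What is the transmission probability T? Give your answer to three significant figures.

Since E < V₀ the interior solution is evanescent with decay constant κ = √(2m(V₀ − E))/ℏ = 2.526.
κa = 4.723, sinh(κa) = 56.27.
The exact tunnelling result is T⁻¹ = 1 + V₀² sinh²(κa) / [4E(V₀ − E)] = 3262, so T = 0.000307.

T = 0.000307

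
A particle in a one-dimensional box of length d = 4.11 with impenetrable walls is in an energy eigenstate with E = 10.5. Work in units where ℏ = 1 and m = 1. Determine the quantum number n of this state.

For an infinite well E_n = n²π²ℏ²/(2md²), so n = (d/πℏ)√(2mE).
n = (4.11/π) × √(2 × 1 × 10.5) = 5.995 → n = 6.

n = 6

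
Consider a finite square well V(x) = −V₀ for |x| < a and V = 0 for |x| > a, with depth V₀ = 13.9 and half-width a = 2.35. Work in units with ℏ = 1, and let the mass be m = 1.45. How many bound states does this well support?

N = 10

Define the well-strength parameter z₀ = (a/ℏ)√(2mV₀) = 2.35 × √(2·1.45·13.9) = 14.92.
The even/odd transcendental equations gain one root per π/2 in z₀, giving N = 1 + ⌊2z₀/π⌋ = 1 + ⌊9.498⌋ = 10.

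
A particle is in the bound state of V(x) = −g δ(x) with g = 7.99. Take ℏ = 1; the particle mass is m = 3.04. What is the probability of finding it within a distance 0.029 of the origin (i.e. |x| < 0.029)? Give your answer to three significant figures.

The normalised bound state is ψ = √κ e^{−κ|x|} with κ = mg/ℏ² = 24.29.
P(|x| < d) = ∫_{−d}^{d} κ e^{−2κ|x|} dx = 1 − e^{−2κd} = 1 − e^{−1.409} = 0.7556.

P = 0.756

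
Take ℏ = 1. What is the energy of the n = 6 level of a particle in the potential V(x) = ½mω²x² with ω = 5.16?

Using E_n = (n + ½)ℏω: E_6 = 6.5 × 5.16 = 33.54.

E = 33.5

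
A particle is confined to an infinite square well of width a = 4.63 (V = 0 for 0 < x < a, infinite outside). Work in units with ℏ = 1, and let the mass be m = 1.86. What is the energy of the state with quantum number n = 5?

E = 3.09

The infinite-well eigenfunctions ψ_n = √(2/a) sin(nπx/a) vanish at both walls, giving E_n = n²π²ℏ²/(2ma²).
E_5 = 5² × π² / (2 × 1.86 × 4.63²) = 3.094.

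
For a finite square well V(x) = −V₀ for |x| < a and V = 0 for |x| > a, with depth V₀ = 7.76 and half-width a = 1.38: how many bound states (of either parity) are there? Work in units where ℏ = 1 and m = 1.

Define the well-strength parameter z₀ = (a/ℏ)√(2mV₀) = 1.38 × √(2·1·7.76) = 5.437.
The even/odd transcendental equations gain one root per π/2 in z₀, giving N = 1 + ⌊2z₀/π⌋ = 1 + ⌊3.461⌋ = 4.

N = 4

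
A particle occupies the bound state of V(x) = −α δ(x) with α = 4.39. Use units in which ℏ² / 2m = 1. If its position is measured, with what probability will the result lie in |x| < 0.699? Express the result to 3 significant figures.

The normalised bound state is ψ = √κ e^{−κ|x|} with κ = mα/ℏ² = 2.195.
P(|x| < d) = ∫_{−d}^{d} κ e^{−2κ|x|} dx = 1 − e^{−2κd} = 1 − e^{−3.069} = 0.9535.

P = 0.954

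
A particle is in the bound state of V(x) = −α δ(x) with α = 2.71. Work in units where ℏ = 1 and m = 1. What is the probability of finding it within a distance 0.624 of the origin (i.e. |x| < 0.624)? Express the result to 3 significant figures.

The normalised bound state is ψ = √κ e^{−κ|x|} with κ = mα/ℏ² = 2.710.
P(|x| < d) = ∫_{−d}^{d} κ e^{−2κ|x|} dx = 1 − e^{−2κd} = 1 − e^{−3.382} = 0.9660.

P = 0.966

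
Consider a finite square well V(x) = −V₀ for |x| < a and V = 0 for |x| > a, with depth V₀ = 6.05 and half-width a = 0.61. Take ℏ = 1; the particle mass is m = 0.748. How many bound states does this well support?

Define the well-strength parameter z₀ = (a/ℏ)√(2mV₀) = 0.61 × √(2·0.748·6.05) = 1.835.
A new bound state (alternating even/odd) appears each time z₀ passes a multiple of π/2, so N = ⌊2z₀/π⌋ + 1 = ⌊1.168⌋ + 1 = 2.

N = 2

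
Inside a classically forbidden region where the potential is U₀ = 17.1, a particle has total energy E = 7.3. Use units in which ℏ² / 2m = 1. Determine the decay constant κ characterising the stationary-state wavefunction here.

κ = 3.13

Since E < U₀ the TISE in this region is ψ'' = κ²ψ with κ = √(2m(U₀ − E))/ℏ.
κ = √(2 × 0.5 × 9.8) = 3.130.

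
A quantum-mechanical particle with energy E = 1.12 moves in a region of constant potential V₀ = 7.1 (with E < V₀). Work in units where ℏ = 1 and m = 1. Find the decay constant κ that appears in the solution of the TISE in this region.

Since E < V₀ the TISE in this region is ψ'' = κ²ψ with κ = √(2m(V₀ − E))/ℏ.
κ = √(2 × 1 × 5.98) = 3.458.

κ = 3.46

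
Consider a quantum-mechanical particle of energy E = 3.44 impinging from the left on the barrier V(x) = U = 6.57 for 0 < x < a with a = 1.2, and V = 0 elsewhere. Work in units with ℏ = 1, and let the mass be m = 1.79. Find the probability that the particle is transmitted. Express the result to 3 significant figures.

T = 0.00129

Since E < U the interior solution is evanescent with decay constant κ = √(2m(U − E))/ℏ = 3.347.
κa = 4.017, sinh(κa) = 27.76.
The exact tunnelling result is T⁻¹ = 1 + U² sinh²(κa) / [4E(U − E)] = 773.1, so T = 0.00129.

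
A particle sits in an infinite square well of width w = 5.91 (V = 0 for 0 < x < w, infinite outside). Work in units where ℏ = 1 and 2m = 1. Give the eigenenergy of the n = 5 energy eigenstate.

E = 7.06

Requiring ψ(0) = ψ(w) = 0 quantises k = nπ/w, hence E_n = ℏ²k²/2m = n²π²ℏ²/(2mw²).
E_5 = 5² × π² / (2 × 0.5 × 5.91²) = 7.064.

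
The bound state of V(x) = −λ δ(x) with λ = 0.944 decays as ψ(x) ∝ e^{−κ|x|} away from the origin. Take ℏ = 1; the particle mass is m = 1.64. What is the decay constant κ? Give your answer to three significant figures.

Integrating the TISE across x = 0 gives the cusp condition ψ'(0⁺) − ψ'(0⁻) = −(2mλ/ℏ²)ψ(0).
With ψ ∝ e^{−κ|x|} this yields −2κ = −2mλ/ℏ², so κ = mλ/ℏ² = 1.548.

κ = 1.55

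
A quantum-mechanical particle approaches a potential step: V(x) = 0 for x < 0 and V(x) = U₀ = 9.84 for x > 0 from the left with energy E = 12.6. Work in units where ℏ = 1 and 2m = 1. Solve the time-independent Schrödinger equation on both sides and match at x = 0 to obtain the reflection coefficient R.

R = 0.131

On each side the TISE gives plane waves with k = √(2m(E − V))/ℏ: k₁ = √(2·½·12.6) = 3.550, k₂ = √(2·½·2.76) = 1.661.
Matching ψ and ψ′ at x = 0 gives r = (k₁ − k₂)/(k₁ + k₂), so R = r² = 0.1313 and T = 1 − R = 0.8687.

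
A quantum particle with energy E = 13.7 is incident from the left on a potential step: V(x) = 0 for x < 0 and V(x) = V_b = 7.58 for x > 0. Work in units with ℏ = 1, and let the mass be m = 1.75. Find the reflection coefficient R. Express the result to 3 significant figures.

R = 0.0395

On each side the TISE gives plane waves with k = √(2m(E − V))/ℏ: k₁ = √(2·1.75·13.7) = 6.925, k₂ = √(2·1.75·6.12) = 4.628.
Continuity of ψ and ψ′ at the step yields the reflection amplitude r = (k₁ − k₂)/(k₁ + k₂) = 0.1988; thus R = |r|² = 0.03951, T = 0.9605.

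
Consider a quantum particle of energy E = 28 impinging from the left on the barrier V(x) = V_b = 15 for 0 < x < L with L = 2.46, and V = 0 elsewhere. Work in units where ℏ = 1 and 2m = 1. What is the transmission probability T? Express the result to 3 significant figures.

T = 0.959

Above the barrier the interior wavenumber is k₂ = √(2m(E − V_b))/ℏ = 3.606, giving phase k₂L = 8.870.
Matching at both interfaces gives T⁻¹ = 1 + V_b² sin²(k₂L) / [4E(E − V_b)] = 1.043, hence T = 0.959.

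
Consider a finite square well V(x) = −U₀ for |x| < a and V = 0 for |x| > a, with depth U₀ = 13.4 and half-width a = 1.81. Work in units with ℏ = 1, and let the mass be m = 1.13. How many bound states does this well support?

Define the well-strength parameter z₀ = (a/ℏ)√(2mU₀) = 1.81 × √(2·1.13·13.4) = 9.961.
A new bound state (alternating even/odd) appears each time z₀ passes a multiple of π/2, so N = ⌊2z₀/π⌋ + 1 = ⌊6.341⌋ + 1 = 7.

N = 7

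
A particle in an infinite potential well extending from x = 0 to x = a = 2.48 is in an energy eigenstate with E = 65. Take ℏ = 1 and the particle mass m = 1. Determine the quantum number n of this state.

From E_n = n²π²ℏ²/(2ma²) invert to n = √(2ma²E)/(πℏ).
n = (2.48/π) × √(2 × 1 × 65) = 9.001 → n = 9.

n = 9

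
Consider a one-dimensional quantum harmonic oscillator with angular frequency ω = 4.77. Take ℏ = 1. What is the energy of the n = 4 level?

E = 21.5

Using E_n = (n + ½)ℏω: E_4 = 4.5 × 4.77 = 21.47.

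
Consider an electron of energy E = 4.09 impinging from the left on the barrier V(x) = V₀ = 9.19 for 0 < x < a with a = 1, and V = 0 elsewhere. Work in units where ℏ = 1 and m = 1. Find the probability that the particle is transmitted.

Since E < V₀ the interior solution is evanescent with decay constant κ = √(2m(V₀ − E))/ℏ = 3.194.
κa = 3.194, sinh(κa) = 12.17.
Matching ψ, ψ′ at both faces gives T = [1 + V₀² sinh²(κa) / (4E(V₀ − E))]⁻¹ = 1/150.9 = 0.00663.

T = 0.00663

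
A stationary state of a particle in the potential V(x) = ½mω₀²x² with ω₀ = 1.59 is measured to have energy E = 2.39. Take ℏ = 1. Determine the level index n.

E_n = ℏω₀(n + ½) ⇒ n = E/(ℏω₀) − ½ = 2.39/1.59 − 0.5 = 1.003 → n = 1.

n = 1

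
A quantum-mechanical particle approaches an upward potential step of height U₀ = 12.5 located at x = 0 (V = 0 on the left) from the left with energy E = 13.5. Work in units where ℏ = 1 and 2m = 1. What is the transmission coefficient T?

T = 0.673

The wavenumbers are k₁ = √(2mE)/ℏ = 3.674 on the left and k₂ = √(2m(E − U₀))/ℏ = 1.000 on the right.
Matching ψ and ψ′ at x = 0 gives r = (k₁ − k₂)/(k₁ + k₂), so R = r² = 0.3273 and T = 1 − R = 0.6727.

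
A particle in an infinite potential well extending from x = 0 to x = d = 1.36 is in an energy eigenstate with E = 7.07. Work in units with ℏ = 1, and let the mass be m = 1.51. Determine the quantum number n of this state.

n = 2

For an infinite well E_n = n²π²ℏ²/(2md²), so n = (d/πℏ)√(2mE).
n = (1.36/π) × √(2 × 1.51 × 7.07) = 2.000 → n = 2.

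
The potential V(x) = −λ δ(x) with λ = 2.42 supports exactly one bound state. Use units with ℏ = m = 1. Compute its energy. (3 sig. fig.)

The bound state is ψ(x) = √κ e^{−κ|x|}. The derivative jump ψ'(0⁺) − ψ'(0⁻) = −(2mλ/ℏ²)ψ(0) fixes κ = mλ/ℏ² = 2.420.
Then E = −ℏ²κ²/(2m) = −mλ²/(2ℏ²) = -2.928.

E = -2.93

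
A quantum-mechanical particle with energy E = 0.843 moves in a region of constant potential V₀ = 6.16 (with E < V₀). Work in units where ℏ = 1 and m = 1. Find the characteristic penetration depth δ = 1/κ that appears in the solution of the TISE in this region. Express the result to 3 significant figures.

Since E < V₀ the TISE in this region is ψ'' = κ²ψ with κ = √(2m(V₀ − E))/ℏ.
κ = √(2 × 1 × 5.317) = 3.261. The penetration depth is δ = 1/κ = 0.307.

δ = 0.307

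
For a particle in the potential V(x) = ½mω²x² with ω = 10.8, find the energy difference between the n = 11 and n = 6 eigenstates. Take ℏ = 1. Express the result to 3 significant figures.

ΔE = 54.0

E_n = ℏω(n + ½), so ΔE = (11 − 6) ℏω = 5 × 10.8 = 54.00.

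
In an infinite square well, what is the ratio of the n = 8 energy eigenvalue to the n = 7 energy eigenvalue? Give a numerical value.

1.30612

Since E_n ∝ n², the ratio is (8/7)² = 1.30612.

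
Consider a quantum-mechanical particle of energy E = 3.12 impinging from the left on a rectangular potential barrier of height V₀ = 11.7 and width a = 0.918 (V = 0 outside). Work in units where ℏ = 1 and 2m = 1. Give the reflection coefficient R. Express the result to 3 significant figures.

Since E < V₀ the interior solution is evanescent with decay constant κ = √(2m(V₀ − E))/ℏ = 2.929.
κa = 2.689, sinh(κa) = 7.324.
Matching ψ, ψ′ at both faces gives T = [1 + V₀² sinh²(κa) / (4E(V₀ − E))]⁻¹ = 1/69.58 = 0.0144.
R = 1 − T = 0.986.

R = 0.986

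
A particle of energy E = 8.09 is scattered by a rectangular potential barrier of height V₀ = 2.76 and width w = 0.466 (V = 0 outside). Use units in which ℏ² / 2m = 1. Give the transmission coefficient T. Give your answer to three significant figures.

E > V₀: inside the barrier k₂ = √(2m(E − V₀))/ℏ = 2.309, k₂w = 1.076.
T = [1 + V₀² sin²(k₂w) / (4E(E − V₀))]⁻¹ = 1/1.034 = 0.967.

T = 0.967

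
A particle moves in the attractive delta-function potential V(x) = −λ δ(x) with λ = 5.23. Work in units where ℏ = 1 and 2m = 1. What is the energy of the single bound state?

The bound state is ψ(x) = √κ e^{−κ|x|}. The derivative jump ψ'(0⁺) − ψ'(0⁻) = −(2mλ/ℏ²)ψ(0) fixes κ = mλ/ℏ² = 2.615.
Then E = −ℏ²κ²/(2m) = −mλ²/(2ℏ²) = -6.838.

E = -6.84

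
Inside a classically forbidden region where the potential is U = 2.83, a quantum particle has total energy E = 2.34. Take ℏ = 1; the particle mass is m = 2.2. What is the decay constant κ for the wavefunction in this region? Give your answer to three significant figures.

κ = 1.47

Since E < U the TISE in this region is ψ'' = κ²ψ with κ = √(2m(U − E))/ℏ.
κ = √(2 × 2.2 × 0.49) = 1.468.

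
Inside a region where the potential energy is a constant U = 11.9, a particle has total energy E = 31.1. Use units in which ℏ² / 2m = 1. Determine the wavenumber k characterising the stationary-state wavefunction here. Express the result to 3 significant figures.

With E > U the solution is oscillatory, ψ ∝ e^{±ikx} with k = √(2m(E − U))/ℏ.
k = √(2 × 0.5 × 19.2) = 4.382.

k = 4.38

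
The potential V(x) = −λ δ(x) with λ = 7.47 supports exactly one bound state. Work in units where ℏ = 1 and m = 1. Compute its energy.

For x ≠ 0 the bound state is ψ ∝ e^{−κ|x|}; integrating the TISE across the delta gives the cusp condition 2κ = 2mλ/ℏ², so κ = 7.470.
Then E = −ℏ²κ²/(2m) = −mλ²/(2ℏ²) = -27.90.

E = -27.9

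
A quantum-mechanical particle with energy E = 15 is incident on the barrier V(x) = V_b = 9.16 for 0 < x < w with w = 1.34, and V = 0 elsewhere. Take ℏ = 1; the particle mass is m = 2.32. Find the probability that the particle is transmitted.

Above the barrier the interior wavenumber is k₂ = √(2m(E − V_b))/ℏ = 5.206, giving phase k₂w = 6.975.
T = [1 + V_b² sin²(k₂w) / (4E(E − V_b))]⁻¹ = 1/1.098 = 0.911.

T = 0.911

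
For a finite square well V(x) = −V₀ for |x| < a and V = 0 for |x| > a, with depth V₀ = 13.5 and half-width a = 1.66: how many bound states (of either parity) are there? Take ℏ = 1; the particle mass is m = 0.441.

N = 4

Define the well-strength parameter z₀ = (a/ℏ)√(2mV₀) = 1.66 × √(2·0.441·13.5) = 5.728.
The even/odd transcendental equations gain one root per π/2 in z₀, giving N = 1 + ⌊2z₀/π⌋ = 1 + ⌊3.647⌋ = 4.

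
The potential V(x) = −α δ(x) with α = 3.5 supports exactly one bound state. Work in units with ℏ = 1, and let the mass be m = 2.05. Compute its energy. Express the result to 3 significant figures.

The bound state is ψ(x) = √κ e^{−κ|x|}. The derivative jump ψ'(0⁺) − ψ'(0⁻) = −(2mα/ℏ²)ψ(0) fixes κ = mα/ℏ² = 7.175.
Then E = −ℏ²κ²/(2m) = −mα²/(2ℏ²) = -12.56.

E = -12.6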